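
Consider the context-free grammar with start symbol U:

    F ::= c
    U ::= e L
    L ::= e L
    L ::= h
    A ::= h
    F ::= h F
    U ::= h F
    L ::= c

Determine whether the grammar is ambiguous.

Unambiguous

Only U, L, F are reachable from U; ignoring the rest: The reachable rules are right-linear with at most one rule per (nonterminal, next-terminal) pair. Each input token forces the next rule, so parsing is deterministic.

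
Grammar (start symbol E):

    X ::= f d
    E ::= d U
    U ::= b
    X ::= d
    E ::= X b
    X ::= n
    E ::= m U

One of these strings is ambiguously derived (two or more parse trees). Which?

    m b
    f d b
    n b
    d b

d b

m b: 1 tree
f d b: 1 tree
n b: 1 tree
d b: 2 trees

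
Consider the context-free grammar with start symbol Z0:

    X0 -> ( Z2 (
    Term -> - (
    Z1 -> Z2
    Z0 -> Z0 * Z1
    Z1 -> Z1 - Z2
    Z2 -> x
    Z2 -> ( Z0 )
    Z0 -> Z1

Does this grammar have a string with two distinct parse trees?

Unambiguous

Only Z0, Z1, Z2 are reachable from Z0; ignoring the rest: The grammar is stratified — Z0 handles '*' (left-recursive), Z1 handles '-', Z2 atoms. Each operator has a fixed associativity and precedence level, so every string has one parse.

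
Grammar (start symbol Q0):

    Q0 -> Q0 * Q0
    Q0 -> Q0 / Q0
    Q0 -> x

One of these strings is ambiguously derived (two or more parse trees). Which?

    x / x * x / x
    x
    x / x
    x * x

x / x * x / x

x / x * x / x: 5 trees
x: 1 tree
x / x: 1 tree
x * x: 1 tree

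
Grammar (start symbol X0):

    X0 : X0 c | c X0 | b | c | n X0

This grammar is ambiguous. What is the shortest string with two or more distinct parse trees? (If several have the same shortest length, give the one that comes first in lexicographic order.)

c c

length 1: no string has ≥2 trees
length 2: c c has 2 parse trees

Two derivations of c c:
  X0 ⇒ X0 c ⇒ c c
  X0 ⇒ c X0 ⇒ c c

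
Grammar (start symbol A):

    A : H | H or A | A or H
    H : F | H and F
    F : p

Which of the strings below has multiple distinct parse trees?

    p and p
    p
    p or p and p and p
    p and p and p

p or p and p and p

p and p: 1 tree
p: 1 tree
p or p and p and p: 2 trees
p and p and p: 1 tree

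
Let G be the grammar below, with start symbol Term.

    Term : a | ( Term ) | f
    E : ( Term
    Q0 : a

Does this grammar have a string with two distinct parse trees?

(E, Q0 are unreachable from Term, so their rules don't affect L(Term).) L(Term) is { openⁿ atom closeⁿ : n ≥ 0 }. The bracket depth fixes n, and the derivation is forced at every step.

Unambiguous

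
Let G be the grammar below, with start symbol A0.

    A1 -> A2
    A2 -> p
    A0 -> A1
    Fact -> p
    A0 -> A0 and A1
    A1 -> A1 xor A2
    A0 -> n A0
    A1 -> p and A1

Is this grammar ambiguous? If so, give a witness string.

Ambiguous

Witness: p and p

Derivation 1: A0 ⇒ A1 ⇒ p and A1 ⇒ p and A2 ⇒ p and p
Derivation 2: A0 ⇒ A0 and A1 ⇒ A1 and A1 ⇒ A2 and A1 ⇒ p and A1 ⇒ p and A2 ⇒ p and p

Two distinct leftmost derivations for the same string.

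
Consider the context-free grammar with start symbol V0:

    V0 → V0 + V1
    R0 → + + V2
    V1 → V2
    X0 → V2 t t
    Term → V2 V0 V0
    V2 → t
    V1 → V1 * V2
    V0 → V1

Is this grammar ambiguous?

Only V0, V1, V2 are reachable from V0; ignoring the rest: The grammar is stratified — V0 handles '+' (left-recursive), V1 handles '*', V2 atoms. Each operator has a fixed associativity and precedence level, so every string has one parse.

Unambiguous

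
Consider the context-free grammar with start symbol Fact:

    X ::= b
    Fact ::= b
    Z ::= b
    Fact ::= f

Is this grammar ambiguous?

Unambiguous

(X, Z are unreachable from Fact, so their rules don't affect L(Fact).) The reachable rules are right-linear with at most one rule per (nonterminal, next-terminal) pair. Each input token forces the next rule, so parsing is deterministic.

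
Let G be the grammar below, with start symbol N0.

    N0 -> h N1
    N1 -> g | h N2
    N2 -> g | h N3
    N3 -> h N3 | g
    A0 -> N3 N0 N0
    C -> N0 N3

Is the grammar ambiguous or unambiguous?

Only N0, N1, N2, N3 are reachable from N0; ignoring the rest: The reachable rules are right-linear with at most one rule per (nonterminal, next-terminal) pair. Each input token forces the next rule, so parsing is deterministic.

Unambiguous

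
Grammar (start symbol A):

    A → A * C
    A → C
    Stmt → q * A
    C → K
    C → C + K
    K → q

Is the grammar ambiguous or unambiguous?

Unambiguous

(Stmt is unreachable from A, so its rules don't affect L(A).) This is a standard precedence ladder (A over C over K), with each level left-recursive on its own operator ('*' at A, '+' at C). That structure is LR(1), hence unambiguous.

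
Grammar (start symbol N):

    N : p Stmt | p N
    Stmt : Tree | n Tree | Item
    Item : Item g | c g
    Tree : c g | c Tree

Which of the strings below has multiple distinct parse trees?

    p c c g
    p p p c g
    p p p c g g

p p p c g

p c c g: 1 tree
p p p c g: 2 trees
p p p c g g: 1 tree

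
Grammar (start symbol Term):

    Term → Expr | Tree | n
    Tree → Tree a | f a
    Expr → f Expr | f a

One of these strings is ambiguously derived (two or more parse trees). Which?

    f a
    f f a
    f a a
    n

f a: 2 trees
f f a: 1 tree
f a a: 1 tree
n: 1 tree

f a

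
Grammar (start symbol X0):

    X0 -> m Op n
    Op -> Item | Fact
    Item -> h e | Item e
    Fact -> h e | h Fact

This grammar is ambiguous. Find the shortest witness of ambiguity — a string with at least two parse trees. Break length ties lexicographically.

m h e n

length 4: m h e n has 2 parse trees

Two derivations of m h e n:
  X0 ⇒ m Op n ⇒ m Item n ⇒ m h e n
  X0 ⇒ m Op n ⇒ m Fact n ⇒ m h e n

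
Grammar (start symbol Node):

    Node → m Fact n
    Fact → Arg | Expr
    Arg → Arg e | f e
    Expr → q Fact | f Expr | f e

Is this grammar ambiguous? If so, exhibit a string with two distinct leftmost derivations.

Witness: m f e n

Derivation 1: Node ⇒ m Fact n ⇒ m Arg n ⇒ m f e n
Derivation 2: Node ⇒ m Fact n ⇒ m Expr n ⇒ m f e n

Two distinct leftmost derivations for the same string.

Ambiguous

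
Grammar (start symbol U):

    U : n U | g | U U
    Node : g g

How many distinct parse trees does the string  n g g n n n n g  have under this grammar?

5

Parse trees for n g g n n n n g:
  [U n [U [U g] [U [U g] [U n [U n [U n [U n [U g]]]]]]]]
  [U n [U [U [U g] [U g]] [U n [U n [U n [U n [U g]]]]]]]
  [U [U n [U g]] [U [U g] [U n [U n [U n [U n [U g]]]]]]]
  [U [U n [U [U g] [U g]]] [U n [U n [U n [U n [U g]]]]]]
  [U [U [U n [U g]] [U g]] [U n [U n [U n [U n [U g]]]]]]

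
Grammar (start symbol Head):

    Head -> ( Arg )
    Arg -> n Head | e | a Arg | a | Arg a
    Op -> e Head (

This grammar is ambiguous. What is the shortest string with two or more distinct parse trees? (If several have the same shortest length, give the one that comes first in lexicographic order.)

length 3: no string has ≥2 trees
length 4: ( a a ) has 2 parse trees

Two derivations of ( a a ):
  Head ⇒ ( Arg ) ⇒ ( a Arg ) ⇒ ( a a )
  Head ⇒ ( Arg ) ⇒ ( Arg a ) ⇒ ( a a )

( a a )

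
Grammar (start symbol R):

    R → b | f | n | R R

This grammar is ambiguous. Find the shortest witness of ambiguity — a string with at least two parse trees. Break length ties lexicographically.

length 1: no string has ≥2 trees
length 2: no string has ≥2 trees
length 3: b b b has 2 parse trees

Two derivations of b b b:
  R ⇒ R R ⇒ b R ⇒ b R R ⇒ b b R ⇒ b b b
  R ⇒ R R ⇒ R R R ⇒ b R R ⇒ b b R ⇒ b b b

b b b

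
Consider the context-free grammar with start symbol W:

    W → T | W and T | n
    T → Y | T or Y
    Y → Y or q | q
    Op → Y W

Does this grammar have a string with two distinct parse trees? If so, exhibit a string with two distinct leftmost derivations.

Ambiguous

Witness: q or q

Derivation 1: W ⇒ T ⇒ Y ⇒ Y or q ⇒ q or q
Derivation 2: W ⇒ T ⇒ T or Y ⇒ Y or Y ⇒ q or Y ⇒ q or q

Two distinct leftmost derivations for the same string.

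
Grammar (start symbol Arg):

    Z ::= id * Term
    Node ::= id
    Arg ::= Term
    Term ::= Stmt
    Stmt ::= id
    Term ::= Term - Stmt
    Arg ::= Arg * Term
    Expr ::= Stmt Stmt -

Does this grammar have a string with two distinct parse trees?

Unambiguous

(Expr, Node, Z are unreachable from Arg, so their rules don't affect L(Arg).) The grammar is stratified — Arg handles '*' (left-recursive), Term handles '-', Stmt atoms. Each operator has a fixed associativity and precedence level, so every string has one parse.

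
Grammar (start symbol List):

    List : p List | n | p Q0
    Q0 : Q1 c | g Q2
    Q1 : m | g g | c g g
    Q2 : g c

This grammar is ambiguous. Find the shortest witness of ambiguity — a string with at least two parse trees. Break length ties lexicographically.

p g g c

length 1: no string has ≥2 trees
length 2: no string has ≥2 trees
length 3: no string has ≥2 trees
length 4: p g g c has 2 parse trees

Two derivations of p g g c:
  List ⇒ p Q0 ⇒ p Q1 c ⇒ p g g c
  List ⇒ p Q0 ⇒ p g Q2 ⇒ p g g c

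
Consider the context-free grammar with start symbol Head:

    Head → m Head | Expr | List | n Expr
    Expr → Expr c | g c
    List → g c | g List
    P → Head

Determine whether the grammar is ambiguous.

Ambiguous

Witness: g c

Derivation 1: Head ⇒ Expr ⇒ g c
Derivation 2: Head ⇒ List ⇒ g c

Two distinct leftmost derivations for the same string.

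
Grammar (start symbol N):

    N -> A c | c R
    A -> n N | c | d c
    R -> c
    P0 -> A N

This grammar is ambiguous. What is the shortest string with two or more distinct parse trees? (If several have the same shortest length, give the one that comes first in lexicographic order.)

c c

length 2: c c has 2 parse trees

Two derivations of c c:
  N ⇒ A c ⇒ c c
  N ⇒ c R ⇒ c c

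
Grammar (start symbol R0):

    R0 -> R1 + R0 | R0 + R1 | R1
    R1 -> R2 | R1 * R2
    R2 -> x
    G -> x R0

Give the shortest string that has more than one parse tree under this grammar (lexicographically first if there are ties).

x + x

length 1: no string has ≥2 trees
length 3: x + x has 2 parse trees

Two derivations of x + x:
  R0 ⇒ R1 + R0 ⇒ R2 + R0 ⇒ x + R0 ⇒ x + R1 ⇒ x + R2 ⇒ x + x
  R0 ⇒ R0 + R1 ⇒ R1 + R1 ⇒ R2 + R1 ⇒ x + R1 ⇒ x + R2 ⇒ x + x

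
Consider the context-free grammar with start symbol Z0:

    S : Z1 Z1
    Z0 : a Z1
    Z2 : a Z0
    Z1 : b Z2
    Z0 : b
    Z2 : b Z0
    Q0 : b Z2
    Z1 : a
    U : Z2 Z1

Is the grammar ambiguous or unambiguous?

Only Z0, Z1, Z2 are reachable from Z0; ignoring the rest: The reachable rules are right-linear with at most one rule per (nonterminal, next-terminal) pair. Each input token forces the next rule, so parsing is deterministic.

Unambiguous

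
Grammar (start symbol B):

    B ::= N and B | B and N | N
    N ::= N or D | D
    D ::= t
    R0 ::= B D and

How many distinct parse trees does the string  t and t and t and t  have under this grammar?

8

Parse trees for t and t and t and t:
  [B [N [D t]] and [B [N [D t]] and [B [N [D t]] and [B [N [D t]]]]]]
  [B [N [D t]] and [B [N [D t]] and [B [B [N [D t]]] and [N [D t]]]]]
  [B [N [D t]] and [B [B [N [D t]] and [B [N [D t]]]] and [N [D t]]]]
  [B [N [D t]] and [B [B [B [N [D t]]] and [N [D t]]] and [N [D t]]]]
  [B [B [N [D t]] and [B [N [D t]] and [B [N [D t]]]]] and [N [D t]]]
  [B [B [N [D t]] and [B [B [N [D t]]] and [N [D t]]]] and [N [D t]]]
  [B [B [B [N [D t]] and [B [N [D t]]]] and [N [D t]]] and [N [D t]]]
  [B [B [B [B [N [D t]]] and [N [D t]]] and [N [D t]]] and [N [D t]]]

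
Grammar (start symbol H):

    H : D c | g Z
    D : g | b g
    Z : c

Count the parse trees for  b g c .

1

Parse trees for b g c:
  [H [D b g] c]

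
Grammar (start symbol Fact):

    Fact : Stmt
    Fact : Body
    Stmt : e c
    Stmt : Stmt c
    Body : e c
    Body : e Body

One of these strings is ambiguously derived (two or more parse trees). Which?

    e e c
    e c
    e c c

e e c: 1 tree
e c: 2 trees
e c c: 1 tree

e c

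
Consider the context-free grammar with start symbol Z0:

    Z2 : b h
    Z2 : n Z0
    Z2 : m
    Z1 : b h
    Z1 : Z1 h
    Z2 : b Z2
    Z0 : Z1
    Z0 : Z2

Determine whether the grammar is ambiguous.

Witness: b h

Derivation 1: Z0 ⇒ Z1 ⇒ b h
Derivation 2: Z0 ⇒ Z2 ⇒ b h

Two distinct leftmost derivations for the same string.

Ambiguous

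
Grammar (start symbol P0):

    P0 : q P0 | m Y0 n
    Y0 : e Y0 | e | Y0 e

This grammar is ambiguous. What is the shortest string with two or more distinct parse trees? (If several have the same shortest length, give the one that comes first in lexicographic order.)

m e e n

length 3: no string has ≥2 trees
length 4: m e e n has 2 parse trees

Two derivations of m e e n:
  P0 ⇒ m Y0 n ⇒ m e Y0 n ⇒ m e e n
  P0 ⇒ m Y0 n ⇒ m Y0 e n ⇒ m e e n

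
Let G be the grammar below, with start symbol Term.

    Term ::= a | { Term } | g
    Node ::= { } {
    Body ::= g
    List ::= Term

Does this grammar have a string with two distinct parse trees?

Unambiguous

Only Term is reachable from Term; ignoring the rest: L(Term) is { openⁿ atom closeⁿ : n ≥ 0 }. The bracket depth fixes n, and the derivation is forced at every step.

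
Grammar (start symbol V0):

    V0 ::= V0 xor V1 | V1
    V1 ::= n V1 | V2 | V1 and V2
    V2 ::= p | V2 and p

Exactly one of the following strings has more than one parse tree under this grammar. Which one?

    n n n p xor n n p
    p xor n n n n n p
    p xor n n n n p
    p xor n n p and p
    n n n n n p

p xor n n p and p

n n n p xor n n p: 1 tree
p xor n n n n n p: 1 tree
p xor n n n n p: 1 tree
p xor n n p and p: 4 trees
n n n n n p: 1 tree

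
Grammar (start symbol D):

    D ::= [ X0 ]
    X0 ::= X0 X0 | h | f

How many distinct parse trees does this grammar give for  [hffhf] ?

Parse trees for [hffhf] (showing first 6 of 14):
  [D [ [X0 [X0 h] [X0 [X0 f] [X0 [X0 f] [X0 [X0 h] [X0 f]]]]] ]]
  [D [ [X0 [X0 h] [X0 [X0 f] [X0 [X0 [X0 f] [X0 h]] [X0 f]]]] ]]
  [D [ [X0 [X0 h] [X0 [X0 [X0 f] [X0 f]] [X0 [X0 h] [X0 f]]]] ]]
  [D [ [X0 [X0 h] [X0 [X0 [X0 f] [X0 [X0 f] [X0 h]]] [X0 f]]] ]]
  [D [ [X0 [X0 h] [X0 [X0 [X0 [X0 f] [X0 f]] [X0 h]] [X0 f]]] ]]
  [D [ [X0 [X0 [X0 h] [X0 f]] [X0 [X0 f] [X0 [X0 h] [X0 f]]]] ]]

14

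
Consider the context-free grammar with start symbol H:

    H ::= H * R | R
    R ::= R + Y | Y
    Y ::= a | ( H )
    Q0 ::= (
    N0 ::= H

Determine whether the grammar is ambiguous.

Unambiguous

(Q0, N0 are unreachable from H, so their rules don't affect L(H).) This is a standard precedence ladder (H over R over Y), with each level left-recursive on its own operator ('*' at H, '+' at R). That structure is LR(1), hence unambiguous.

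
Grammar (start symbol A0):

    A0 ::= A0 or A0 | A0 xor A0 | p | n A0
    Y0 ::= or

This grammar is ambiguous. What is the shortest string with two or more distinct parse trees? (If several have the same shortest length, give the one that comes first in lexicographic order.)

length 1: no string has ≥2 trees
length 2: no string has ≥2 trees
length 3: no string has ≥2 trees
length 4: n p or p has 2 parse trees

Two derivations of n p or p:
  A0 ⇒ A0 or A0 ⇒ n A0 or A0 ⇒ n p or A0 ⇒ n p or p
  A0 ⇒ n A0 ⇒ n A0 or A0 ⇒ n p or A0 ⇒ n p or p

n p or p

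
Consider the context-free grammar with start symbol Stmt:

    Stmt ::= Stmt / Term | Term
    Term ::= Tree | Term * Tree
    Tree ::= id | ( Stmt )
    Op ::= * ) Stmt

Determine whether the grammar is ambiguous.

Unambiguous

(Op is unreachable from Stmt, so its rules don't affect L(Stmt).) The grammar is stratified — Stmt handles '/' (left-recursive), Term handles '*', Tree atoms. Each operator has a fixed associativity and precedence level, so every string has one parse.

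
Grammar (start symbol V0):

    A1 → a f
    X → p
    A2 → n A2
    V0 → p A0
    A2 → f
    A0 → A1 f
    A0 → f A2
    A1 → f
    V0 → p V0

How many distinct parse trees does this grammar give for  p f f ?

2

Parse trees for p f f:
  [V0 p [A0 [A1 f] f]]
  [V0 p [A0 f [A2 f]]]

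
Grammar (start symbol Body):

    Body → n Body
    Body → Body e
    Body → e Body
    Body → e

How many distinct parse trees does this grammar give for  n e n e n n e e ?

8

Parse trees for n e n e n n e e:
  [Body n [Body [Body e [Body n [Body e [Body n [Body n [Body e]]]]]] e]]
  [Body n [Body e [Body n [Body [Body e [Body n [Body n [Body e]]]] e]]]]
  [Body n [Body e [Body n [Body e [Body n [Body n [Body [Body e] e]]]]]]]
  [Body n [Body e [Body n [Body e [Body n [Body n [Body e [Body e]]]]]]]]
  [Body n [Body e [Body n [Body e [Body n [Body [Body n [Body e]] e]]]]]]
  [Body n [Body e [Body n [Body e [Body [Body n [Body n [Body e]]] e]]]]]
  [Body n [Body e [Body [Body n [Body e [Body n [Body n [Body e]]]]] e]]]
  [Body [Body n [Body e [Body n [Body e [Body n [Body n [Body e]]]]]]] e]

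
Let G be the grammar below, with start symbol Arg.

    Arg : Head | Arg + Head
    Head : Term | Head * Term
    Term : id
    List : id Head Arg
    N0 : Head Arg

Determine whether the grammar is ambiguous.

Unambiguous

Only Arg, Head, Term are reachable from Arg; ignoring the rest: This is a standard precedence ladder (Arg over Head over Term), with each level left-recursive on its own operator ('+' at Arg, '*' at Head). That structure is LR(1), hence unambiguous.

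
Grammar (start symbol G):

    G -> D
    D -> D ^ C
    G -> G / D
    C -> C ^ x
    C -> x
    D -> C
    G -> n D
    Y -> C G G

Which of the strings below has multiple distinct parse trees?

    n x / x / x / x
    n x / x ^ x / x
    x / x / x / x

n x / x / x / x: 1 tree
n x / x ^ x / x: 2 trees
x / x / x / x: 1 tree

n x / x ^ x / x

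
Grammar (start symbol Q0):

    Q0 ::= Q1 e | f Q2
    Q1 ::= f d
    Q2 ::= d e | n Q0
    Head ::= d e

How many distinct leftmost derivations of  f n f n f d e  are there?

Parse trees for f n f n f d e:
  [Q0 f [Q2 n [Q0 f [Q2 n [Q0 [Q1 f d] e]]]]]
  [Q0 f [Q2 n [Q0 f [Q2 n [Q0 f [Q2 d e]]]]]]

2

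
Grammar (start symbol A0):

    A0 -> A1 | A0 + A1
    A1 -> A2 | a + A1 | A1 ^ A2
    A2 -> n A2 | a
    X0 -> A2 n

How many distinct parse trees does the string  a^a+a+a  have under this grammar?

Parse trees for a^a+a+a:
  [A0 [A0 [A1 [A1 [A2 a]] ^ [A2 a]]] + [A1 a + [A1 [A2 a]]]]
  [A0 [A0 [A0 [A1 [A1 [A2 a]] ^ [A2 a]]] + [A1 [A2 a]]] + [A1 [A2 a]]]

2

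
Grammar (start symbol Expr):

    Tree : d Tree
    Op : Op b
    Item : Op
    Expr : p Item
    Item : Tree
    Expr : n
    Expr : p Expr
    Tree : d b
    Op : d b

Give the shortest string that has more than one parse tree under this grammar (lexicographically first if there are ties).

length 1: no string has ≥2 trees
length 2: no string has ≥2 trees
length 3: p d b has 2 parse trees

Two derivations of p d b:
  Expr ⇒ p Item ⇒ p Op ⇒ p d b
  Expr ⇒ p Item ⇒ p Tree ⇒ p d b

p d b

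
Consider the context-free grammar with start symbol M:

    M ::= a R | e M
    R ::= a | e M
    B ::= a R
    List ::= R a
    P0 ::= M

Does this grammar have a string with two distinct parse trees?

Unambiguous

(B, List, P0 are unreachable from M, so their rules don't affect L(M).) Restricted to the reachable nonterminals, every rule has the form A → t or A → t B, and no two rules for the same A share a first terminal. The grammar encodes a DFA — one run per string.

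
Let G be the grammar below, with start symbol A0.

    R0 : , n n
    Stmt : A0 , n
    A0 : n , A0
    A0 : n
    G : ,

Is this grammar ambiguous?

Only A0 is reachable from A0; ignoring the rest: The reachable grammar is A → atom sep A | atom. Each atom is followed by either the separator (recurse) or end-of-string (stop) — no choice point.

Unambiguous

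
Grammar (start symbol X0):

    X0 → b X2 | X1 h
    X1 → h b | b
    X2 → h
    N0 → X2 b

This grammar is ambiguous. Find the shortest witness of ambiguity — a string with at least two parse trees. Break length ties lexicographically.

b h

length 2: b h has 2 parse trees

Two derivations of b h:
  X0 ⇒ b X2 ⇒ b h
  X0 ⇒ X1 h ⇒ b h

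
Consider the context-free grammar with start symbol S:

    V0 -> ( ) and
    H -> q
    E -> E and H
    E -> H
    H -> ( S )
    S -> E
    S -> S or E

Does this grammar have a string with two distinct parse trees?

(V0 is unreachable from S, so its rules don't affect L(S).) This is a standard precedence ladder (S over E over H), with each level left-recursive on its own operator ('or' at S, 'and' at E). That structure is LR(1), hence unambiguous.

Unambiguous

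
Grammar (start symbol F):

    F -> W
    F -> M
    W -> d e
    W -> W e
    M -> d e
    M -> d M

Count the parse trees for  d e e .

Parse trees for d e e:
  [F [W [W d e] e]]

1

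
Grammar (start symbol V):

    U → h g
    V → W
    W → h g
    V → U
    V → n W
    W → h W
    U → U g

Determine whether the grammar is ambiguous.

Ambiguous

Witness: h g

Derivation 1: V ⇒ W ⇒ h g
Derivation 2: V ⇒ U ⇒ h g

Two distinct leftmost derivations for the same string.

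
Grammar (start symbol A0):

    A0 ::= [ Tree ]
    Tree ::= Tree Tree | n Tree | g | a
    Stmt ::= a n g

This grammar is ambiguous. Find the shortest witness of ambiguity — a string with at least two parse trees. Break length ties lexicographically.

[ a a a ]

length 3: no string has ≥2 trees
length 4: no string has ≥2 trees
length 5: [ a a a ] has 2 parse trees

Two derivations of [ a a a ]:
  A0 ⇒ [ Tree ] ⇒ [ Tree Tree ] ⇒ [ Tree Tree Tree ] ⇒ [ a Tree Tree ] ⇒ [ a a Tree ] ⇒ [ a a a ]
  A0 ⇒ [ Tree ] ⇒ [ Tree Tree ] ⇒ [ a Tree ] ⇒ [ a Tree Tree ] ⇒ [ a a Tree ] ⇒ [ a a a ]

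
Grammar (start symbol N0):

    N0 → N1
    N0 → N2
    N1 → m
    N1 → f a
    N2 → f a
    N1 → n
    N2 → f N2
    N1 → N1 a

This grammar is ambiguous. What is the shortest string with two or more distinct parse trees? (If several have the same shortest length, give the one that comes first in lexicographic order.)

length 1: no string has ≥2 trees
length 2: f a has 2 parse trees

Two derivations of f a:
  N0 ⇒ N1 ⇒ f a
  N0 ⇒ N2 ⇒ f a

f a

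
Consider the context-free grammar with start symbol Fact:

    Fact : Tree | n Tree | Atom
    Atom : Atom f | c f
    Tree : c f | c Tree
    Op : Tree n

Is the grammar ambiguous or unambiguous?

Ambiguous

Witness: c f

Derivation 1: Fact ⇒ Tree ⇒ c f
Derivation 2: Fact ⇒ Atom ⇒ c f

Two distinct leftmost derivations for the same string.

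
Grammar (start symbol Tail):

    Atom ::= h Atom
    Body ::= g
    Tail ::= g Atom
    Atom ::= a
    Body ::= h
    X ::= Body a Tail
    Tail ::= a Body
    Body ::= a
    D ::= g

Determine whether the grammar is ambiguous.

(X, D are unreachable from Tail, so their rules don't affect L(Tail).) Each reachable nonterminal has at most one production per leading terminal, and all productions are right-linear; the derivation is determined token-by-token.

Unambiguous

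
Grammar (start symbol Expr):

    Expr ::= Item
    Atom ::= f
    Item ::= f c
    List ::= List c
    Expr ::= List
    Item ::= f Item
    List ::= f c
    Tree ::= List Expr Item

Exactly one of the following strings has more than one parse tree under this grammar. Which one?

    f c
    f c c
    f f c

f c

f c: 2 trees
f c c: 1 tree
f f c: 1 tree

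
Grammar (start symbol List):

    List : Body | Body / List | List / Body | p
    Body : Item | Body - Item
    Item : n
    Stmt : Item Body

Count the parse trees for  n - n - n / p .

Parse trees for n - n - n / p:
  [List [Body [Body [Body [Item n]] - [Item n]] - [Item n]] / [List p]]

1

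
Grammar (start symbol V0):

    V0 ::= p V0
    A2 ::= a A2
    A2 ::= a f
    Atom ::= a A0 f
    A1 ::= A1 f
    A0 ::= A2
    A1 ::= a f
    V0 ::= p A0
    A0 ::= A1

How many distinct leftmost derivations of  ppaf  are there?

2

Parse trees for ppaf:
  [V0 p [V0 p [A0 [A2 a f]]]]
  [V0 p [V0 p [A0 [A1 a f]]]]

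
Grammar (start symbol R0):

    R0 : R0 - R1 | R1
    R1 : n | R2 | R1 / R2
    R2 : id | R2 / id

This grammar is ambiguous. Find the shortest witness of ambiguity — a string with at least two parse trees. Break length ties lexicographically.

length 1: no string has ≥2 trees
length 3: id / id has 2 parse trees

Two derivations of id / id:
  R0 ⇒ R1 ⇒ R2 ⇒ R2 / id ⇒ id / id
  R0 ⇒ R1 ⇒ R1 / R2 ⇒ R2 / R2 ⇒ id / R2 ⇒ id / id

id / id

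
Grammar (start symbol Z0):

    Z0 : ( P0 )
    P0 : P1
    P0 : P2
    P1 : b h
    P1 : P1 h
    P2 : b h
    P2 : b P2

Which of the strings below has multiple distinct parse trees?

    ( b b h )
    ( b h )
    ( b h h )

( b h )

( b b h ): 1 tree
( b h ): 2 trees
( b h h ): 1 tree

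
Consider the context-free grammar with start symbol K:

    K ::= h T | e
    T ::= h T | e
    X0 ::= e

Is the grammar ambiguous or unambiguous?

(X0 is unreachable from K, so its rules don't affect L(K).) The reachable rules are right-linear with at most one rule per (nonterminal, next-terminal) pair. Each input token forces the next rule, so parsing is deterministic.

Unambiguous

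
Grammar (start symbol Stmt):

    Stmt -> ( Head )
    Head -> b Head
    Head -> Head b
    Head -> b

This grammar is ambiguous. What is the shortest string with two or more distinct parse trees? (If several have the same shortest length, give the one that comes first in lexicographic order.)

length 3: no string has ≥2 trees
length 4: ( b b ) has 2 parse trees

Two derivations of ( b b ):
  Stmt ⇒ ( Head ) ⇒ ( b Head ) ⇒ ( b b )
  Stmt ⇒ ( Head ) ⇒ ( Head b ) ⇒ ( b b )

( b b )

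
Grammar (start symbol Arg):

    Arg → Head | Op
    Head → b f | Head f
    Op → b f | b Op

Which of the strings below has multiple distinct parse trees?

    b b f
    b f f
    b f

b b f: 1 tree
b f f: 1 tree
b f: 2 trees

b f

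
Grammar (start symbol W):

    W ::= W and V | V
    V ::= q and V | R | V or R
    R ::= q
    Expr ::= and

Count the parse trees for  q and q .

2

Parse trees for q and q:
  [W [W [V [R q]]] and [V [R q]]]
  [W [V q and [V [R q]]]]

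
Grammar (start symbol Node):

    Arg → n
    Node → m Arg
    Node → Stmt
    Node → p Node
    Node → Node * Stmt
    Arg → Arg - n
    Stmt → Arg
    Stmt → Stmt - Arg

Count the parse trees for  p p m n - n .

1

Parse trees for p p m n - n:
  [Node p [Node p [Node m [Arg [Arg n] - n]]]]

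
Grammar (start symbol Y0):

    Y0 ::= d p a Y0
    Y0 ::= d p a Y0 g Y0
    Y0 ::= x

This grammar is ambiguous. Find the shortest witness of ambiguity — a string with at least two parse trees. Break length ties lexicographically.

length 1: no string has ≥2 trees
length 4: no string has ≥2 trees
length 6: no string has ≥2 trees
length 7: no string has ≥2 trees
length 9: d p a d p a x g x has 2 parse trees

Two derivations of d p a d p a x g x:
  Y0 ⇒ d p a Y0 ⇒ d p a d p a Y0 g Y0 ⇒ d p a d p a x g Y0 ⇒ d p a d p a x g x
  Y0 ⇒ d p a Y0 g Y0 ⇒ d p a d p a Y0 g Y0 ⇒ d p a d p a x g Y0 ⇒ d p a d p a x g x

d p a d p a x g x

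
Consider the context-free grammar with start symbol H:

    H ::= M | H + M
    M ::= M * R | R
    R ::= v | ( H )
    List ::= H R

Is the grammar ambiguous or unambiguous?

Only H, M, R are reachable from H; ignoring the rest: This is a standard precedence ladder (H over M over R), with each level left-recursive on its own operator ('+' at H, '*' at M). That structure is LR(1), hence unambiguous.

Unambiguous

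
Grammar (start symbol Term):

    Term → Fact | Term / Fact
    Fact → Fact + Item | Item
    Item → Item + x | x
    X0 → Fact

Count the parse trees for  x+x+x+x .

Parse trees for x+x+x+x:
  [Term [Fact [Fact [Item x]] + [Item [Item [Item x] + x] + x]]]
  [Term [Fact [Fact [Fact [Item x]] + [Item x]] + [Item [Item x] + x]]]
  [Term [Fact [Fact [Item [Item x] + x]] + [Item [Item x] + x]]]
  [Term [Fact [Fact [Fact [Item x]] + [Item [Item x] + x]] + [Item x]]]
  [Term [Fact [Fact [Fact [Fact [Item x]] + [Item x]] + [Item x]] + [Item x]]]
  [Term [Fact [Fact [Fact [Item [Item x] + x]] + [Item x]] + [Item x]]]
  [Term [Fact [Fact [Item [Item [Item x] + x] + x]] + [Item x]]]
  [Term [Fact [Item [Item [Item [Item x] + x] + x] + x]]]

8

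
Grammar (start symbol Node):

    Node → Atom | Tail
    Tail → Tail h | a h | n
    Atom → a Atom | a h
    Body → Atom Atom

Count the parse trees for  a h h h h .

Parse trees for a h h h h:
  [Node [Tail [Tail [Tail [Tail a h] h] h] h]]

1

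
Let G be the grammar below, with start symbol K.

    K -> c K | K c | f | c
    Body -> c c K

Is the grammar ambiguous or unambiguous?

Ambiguous

Witness: c c

Derivation 1: K ⇒ c K ⇒ c c
Derivation 2: K ⇒ K c ⇒ c c

Two distinct leftmost derivations for the same string.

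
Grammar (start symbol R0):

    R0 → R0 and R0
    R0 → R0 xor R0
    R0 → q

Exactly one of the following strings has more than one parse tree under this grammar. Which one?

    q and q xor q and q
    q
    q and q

q and q xor q and q: 5 trees
q: 1 tree
q and q: 1 tree

q and q xor q and q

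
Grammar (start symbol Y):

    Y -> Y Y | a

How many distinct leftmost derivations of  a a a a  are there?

5

Parse trees for a a a a:
  [Y [Y a] [Y [Y a] [Y [Y a] [Y a]]]]
  [Y [Y a] [Y [Y [Y a] [Y a]] [Y a]]]
  [Y [Y [Y a] [Y a]] [Y [Y a] [Y a]]]
  [Y [Y [Y a] [Y [Y a] [Y a]]] [Y a]]
  [Y [Y [Y [Y a] [Y a]] [Y a]] [Y a]]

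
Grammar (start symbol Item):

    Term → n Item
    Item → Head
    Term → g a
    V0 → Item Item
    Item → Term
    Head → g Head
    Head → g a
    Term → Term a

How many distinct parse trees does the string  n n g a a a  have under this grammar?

9

Parse trees for n n g a a a (showing first 6 of 9):
  [Item [Term n [Item [Term n [Item [Term [Term [Term g a] a] a]]]]]]
  [Item [Term n [Item [Term [Term n [Item [Term [Term g a] a]]] a]]]]
  [Item [Term n [Item [Term [Term [Term n [Item [Head g a]]] a] a]]]]
  [Item [Term n [Item [Term [Term [Term n [Item [Term g a]]] a] a]]]]
  [Item [Term [Term n [Item [Term n [Item [Term [Term g a] a]]]]] a]]
  [Item [Term [Term n [Item [Term [Term n [Item [Head g a]]] a]]] a]]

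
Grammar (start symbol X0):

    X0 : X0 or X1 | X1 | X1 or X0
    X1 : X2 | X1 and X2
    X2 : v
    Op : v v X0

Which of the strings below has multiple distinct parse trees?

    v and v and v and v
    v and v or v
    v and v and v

v and v or v

v and v and v and v: 1 tree
v and v or v: 2 trees
v and v and v: 1 tree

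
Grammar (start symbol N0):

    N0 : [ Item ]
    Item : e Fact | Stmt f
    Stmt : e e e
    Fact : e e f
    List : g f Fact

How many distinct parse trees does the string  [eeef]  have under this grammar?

2

Parse trees for [eeef]:
  [N0 [ [Item e [Fact e e f]] ]]
  [N0 [ [Item [Stmt e e e] f] ]]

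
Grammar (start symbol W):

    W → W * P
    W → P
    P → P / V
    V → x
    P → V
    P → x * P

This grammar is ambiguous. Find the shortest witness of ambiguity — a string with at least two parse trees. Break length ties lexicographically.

x * x

length 1: no string has ≥2 trees
length 3: x * x has 2 parse trees

Two derivations of x * x:
  W ⇒ W * P ⇒ P * P ⇒ V * P ⇒ x * P ⇒ x * V ⇒ x * x
  W ⇒ P ⇒ x * P ⇒ x * V ⇒ x * x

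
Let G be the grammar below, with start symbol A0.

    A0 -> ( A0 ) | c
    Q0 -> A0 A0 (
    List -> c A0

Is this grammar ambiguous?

(Q0, List are unreachable from A0, so their rules don't affect L(A0).) L(A0) is { openⁿ atom closeⁿ : n ≥ 0 }. The bracket depth fixes n, and the derivation is forced at every step.

Unambiguous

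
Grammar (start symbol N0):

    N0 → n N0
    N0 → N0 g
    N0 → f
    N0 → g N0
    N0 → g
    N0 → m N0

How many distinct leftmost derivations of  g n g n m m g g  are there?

8

Parse trees for g n g n m m g g:
  [N0 [N0 g [N0 n [N0 g [N0 n [N0 m [N0 m [N0 g]]]]]]] g]
  [N0 g [N0 n [N0 [N0 g [N0 n [N0 m [N0 m [N0 g]]]]] g]]]
  [N0 g [N0 n [N0 g [N0 n [N0 [N0 m [N0 m [N0 g]]] g]]]]]
  [N0 g [N0 n [N0 g [N0 n [N0 m [N0 [N0 m [N0 g]] g]]]]]]
  [N0 g [N0 n [N0 g [N0 n [N0 m [N0 m [N0 [N0 g] g]]]]]]]
  [N0 g [N0 n [N0 g [N0 n [N0 m [N0 m [N0 g [N0 g]]]]]]]]
  [N0 g [N0 n [N0 g [N0 [N0 n [N0 m [N0 m [N0 g]]]] g]]]]
  [N0 g [N0 [N0 n [N0 g [N0 n [N0 m [N0 m [N0 g]]]]]] g]]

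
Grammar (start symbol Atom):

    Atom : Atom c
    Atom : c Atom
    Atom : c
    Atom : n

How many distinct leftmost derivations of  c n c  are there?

2

Parse trees for c n c:
  [Atom [Atom c [Atom n]] c]
  [Atom c [Atom [Atom n] c]]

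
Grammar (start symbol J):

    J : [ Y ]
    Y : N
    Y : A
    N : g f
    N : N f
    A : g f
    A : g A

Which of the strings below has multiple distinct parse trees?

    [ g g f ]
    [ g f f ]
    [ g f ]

[ g f ]

[ g g f ]: 1 tree
[ g f f ]: 1 tree
[ g f ]: 2 trees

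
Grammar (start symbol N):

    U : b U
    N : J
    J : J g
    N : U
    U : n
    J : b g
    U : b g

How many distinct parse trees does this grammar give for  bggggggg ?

Parse trees for bggggggg:
  [N [J [J [J [J [J [J [J b g] g] g] g] g] g] g]]

1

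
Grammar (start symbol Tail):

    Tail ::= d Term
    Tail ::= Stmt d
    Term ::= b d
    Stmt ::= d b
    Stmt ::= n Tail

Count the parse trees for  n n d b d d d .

2

Parse trees for n n d b d d d:
  [Tail [Stmt n [Tail [Stmt n [Tail d [Term b d]]] d]] d]
  [Tail [Stmt n [Tail [Stmt n [Tail [Stmt d b] d]] d]] d]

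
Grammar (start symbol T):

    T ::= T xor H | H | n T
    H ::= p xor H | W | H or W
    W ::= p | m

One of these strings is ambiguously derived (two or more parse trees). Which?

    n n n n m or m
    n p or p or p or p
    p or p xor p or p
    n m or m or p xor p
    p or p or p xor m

n m or m or p xor p

n n n n m or m: 1 tree
n p or p or p or p: 1 tree
p or p xor p or p: 1 tree
n m or m or p xor p: 2 trees
p or p or p xor m: 1 tree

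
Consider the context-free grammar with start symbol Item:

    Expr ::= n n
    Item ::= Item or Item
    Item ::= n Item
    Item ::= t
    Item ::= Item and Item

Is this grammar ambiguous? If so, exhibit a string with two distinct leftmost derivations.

Witness: n t and t

Derivation 1: Item ⇒ n Item ⇒ n Item and Item ⇒ n t and Item ⇒ n t and t
Derivation 2: Item ⇒ Item and Item ⇒ n Item and Item ⇒ n t and Item ⇒ n t and t

Two distinct leftmost derivations for the same string.

Ambiguous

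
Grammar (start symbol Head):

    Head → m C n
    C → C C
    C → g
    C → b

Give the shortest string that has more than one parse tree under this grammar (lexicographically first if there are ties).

length 3: no string has ≥2 trees
length 4: no string has ≥2 trees
length 5: m b b b n has 2 parse trees

Two derivations of m b b b n:
  Head ⇒ m C n ⇒ m C C n ⇒ m C C C n ⇒ m b C C n ⇒ m b b C n ⇒ m b b b n
  Head ⇒ m C n ⇒ m C C n ⇒ m b C n ⇒ m b C C n ⇒ m b b C n ⇒ m b b b n

m b b b n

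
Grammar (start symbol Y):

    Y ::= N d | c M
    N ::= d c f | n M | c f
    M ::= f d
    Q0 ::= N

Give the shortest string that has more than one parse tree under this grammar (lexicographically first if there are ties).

c f d

length 3: c f d has 2 parse trees

Two derivations of c f d:
  Y ⇒ N d ⇒ c f d
  Y ⇒ c M ⇒ c f d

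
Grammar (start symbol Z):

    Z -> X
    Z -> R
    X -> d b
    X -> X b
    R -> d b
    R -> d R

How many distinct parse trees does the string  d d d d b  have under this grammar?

Parse trees for d d d d b:
  [Z [R d [R d [R d [R d b]]]]]

1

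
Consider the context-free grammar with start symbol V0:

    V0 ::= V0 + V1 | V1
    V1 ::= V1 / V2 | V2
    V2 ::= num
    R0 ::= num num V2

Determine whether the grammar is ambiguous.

Unambiguous

Only V0, V1, V2 are reachable from V0; ignoring the rest: V0 → V0 + V1 | V1  ;  V1 → V1 / V2 | V2  — a left-associative chain with V2 at the bottom. Each string factors uniquely by precedence.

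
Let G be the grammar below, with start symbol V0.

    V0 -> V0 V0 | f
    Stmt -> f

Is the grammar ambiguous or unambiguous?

Ambiguous

Witness: f f f

Derivation 1: V0 ⇒ V0 V0 ⇒ V0 V0 V0 ⇒ f V0 V0 ⇒ f f V0 ⇒ f f f
Derivation 2: V0 ⇒ V0 V0 ⇒ f V0 ⇒ f V0 V0 ⇒ f f V0 ⇒ f f f

Two distinct leftmost derivations for the same string.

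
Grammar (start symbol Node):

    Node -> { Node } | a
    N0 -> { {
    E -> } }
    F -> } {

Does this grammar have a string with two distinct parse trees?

Unambiguous

Only Node is reachable from Node; ignoring the rest: Each string is a nest of matched brackets around a single atom. An opening bracket forces the recursive rule; an atom forces the base rule.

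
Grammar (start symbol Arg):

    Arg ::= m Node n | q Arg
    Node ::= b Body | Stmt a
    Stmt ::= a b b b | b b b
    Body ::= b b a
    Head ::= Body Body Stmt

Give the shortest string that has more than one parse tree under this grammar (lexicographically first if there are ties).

length 6: m b b b a n has 2 parse trees

Two derivations of m b b b a n:
  Arg ⇒ m Node n ⇒ m b Body n ⇒ m b b b a n
  Arg ⇒ m Node n ⇒ m Stmt a n ⇒ m b b b a n

m b b b a n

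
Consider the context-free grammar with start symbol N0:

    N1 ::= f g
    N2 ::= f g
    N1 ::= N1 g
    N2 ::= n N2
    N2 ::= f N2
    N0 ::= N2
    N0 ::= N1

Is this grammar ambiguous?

Ambiguous

Witness: f g

Derivation 1: N0 ⇒ N2 ⇒ f g
Derivation 2: N0 ⇒ N1 ⇒ f g

Two distinct leftmost derivations for the same string.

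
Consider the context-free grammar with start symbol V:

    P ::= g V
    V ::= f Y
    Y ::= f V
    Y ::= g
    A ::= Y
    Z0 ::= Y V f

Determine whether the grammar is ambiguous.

(P, A, Z0 are unreachable from V, so their rules don't affect L(V).) Each reachable nonterminal has at most one production per leading terminal, and all productions are right-linear; the derivation is determined token-by-token.

Unambiguous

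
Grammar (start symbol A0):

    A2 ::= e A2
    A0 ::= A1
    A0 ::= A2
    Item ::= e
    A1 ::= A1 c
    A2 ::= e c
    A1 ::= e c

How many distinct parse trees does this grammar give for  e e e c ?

Parse trees for e e e c:
  [A0 [A2 e [A2 e [A2 e c]]]]

1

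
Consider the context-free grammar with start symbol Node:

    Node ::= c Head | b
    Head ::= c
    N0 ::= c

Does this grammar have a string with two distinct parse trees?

Unambiguous

(N0 is unreachable from Node, so its rules don't affect L(Node).) The reachable rules are right-linear with at most one rule per (nonterminal, next-terminal) pair. Each input token forces the next rule, so parsing is deterministic.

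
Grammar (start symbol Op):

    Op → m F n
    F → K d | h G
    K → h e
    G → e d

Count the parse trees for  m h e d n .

Parse trees for m h e d n:
  [Op m [F [K h e] d] n]
  [Op m [F h [G e d]] n]

2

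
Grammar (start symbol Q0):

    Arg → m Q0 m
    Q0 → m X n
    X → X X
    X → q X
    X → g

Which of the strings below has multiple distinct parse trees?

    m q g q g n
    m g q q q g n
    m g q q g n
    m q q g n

m q g q g n: 2 trees
m g q q q g n: 1 tree
m g q q g n: 1 tree
m q q g n: 1 tree

m q g q g n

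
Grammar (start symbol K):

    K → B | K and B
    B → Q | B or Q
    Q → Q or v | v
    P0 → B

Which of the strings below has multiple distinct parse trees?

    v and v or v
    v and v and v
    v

v and v or v: 2 trees
v and v and v: 1 tree
v: 1 tree

v and v or v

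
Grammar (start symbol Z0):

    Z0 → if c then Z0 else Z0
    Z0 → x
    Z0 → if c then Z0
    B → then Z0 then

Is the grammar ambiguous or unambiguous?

Ambiguous

Witness: if c then if c then x else x

Derivation 1: Z0 ⇒ if c then Z0 else Z0 ⇒ if c then if c then Z0 else Z0 ⇒ if c then if c then x else Z0 ⇒ if c then if c then x else x
Derivation 2: Z0 ⇒ if c then Z0 ⇒ if c then if c then Z0 else Z0 ⇒ if c then if c then x else Z0 ⇒ if c then if c then x else x

Two distinct leftmost derivations for the same string.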